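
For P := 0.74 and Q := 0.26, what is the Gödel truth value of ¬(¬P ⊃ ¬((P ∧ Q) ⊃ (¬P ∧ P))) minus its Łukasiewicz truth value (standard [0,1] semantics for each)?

-0.26

Gödel evaluation:
  ¬P: Gödel ¬ of 0.74 = 0 (operand ≠ 0)
  (P ∧ Q) = min(0.74, 0.26) = 0.26
  ¬P: Gödel ¬ of 0.74 = 0 (operand ≠ 0)
  (¬P ∧ P) = min(0, 0.74) = 0
  ((P ∧ Q) ⊃ (¬P ∧ P)): 0.26 > 0, so result = 0
  ¬((P ∧ Q) ⊃ (¬P ∧ P)): Gödel ¬ of 0 = 1 (operand is 0)
  (¬P ⊃ ¬((P ∧ Q) ⊃ (¬P ∧ P))): 0 ≤ 1, so result = 1
  ¬(¬P ⊃ ¬((P ∧ Q) ⊃ (¬P ∧ P))): Gödel ¬ of 1 = 0 (operand ≠ 0)
  Gödel value = 0
Łukasiewicz evaluation:
  ¬P: Łukasiewicz ¬ gives 1 − 0.74 = 0.26
  (P ∧ Q) = min(0.74, 0.26) = 0.26
  ¬P: Łukasiewicz ¬ gives 1 − 0.74 = 0.26
  (¬P ∧ P) = min(0.26, 0.74) = 0.26
  ((P ∧ Q) ⊃ (¬P ∧ P)): min(1, 1 − 0.26 + 0.26) = 1
  ¬((P ∧ Q) ⊃ (¬P ∧ P)): Łukasiewicz ¬ gives 1 − 1 = 0
  (¬P ⊃ ¬((P ∧ Q) ⊃ (¬P ∧ P))): min(1, 1 − 0.26 + 0) = 0.74
  ¬(¬P ⊃ ¬((P ∧ Q) ⊃ (¬P ∧ P))): Łukasiewicz ¬ gives 1 − 0.74 = 0.26
  Łukasiewicz value = 0.26
Difference: 0 − 0.26 = -0.26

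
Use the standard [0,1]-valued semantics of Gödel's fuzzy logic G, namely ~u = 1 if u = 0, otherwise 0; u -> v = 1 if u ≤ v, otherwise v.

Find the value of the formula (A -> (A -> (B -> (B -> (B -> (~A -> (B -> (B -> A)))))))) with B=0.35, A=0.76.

1.00

~A: Gödel ¬ of 0.76 = 0 (operand ≠ 0)
(B -> A): 0.35 ≤ 0.76, so result = 1
(B -> (B -> A)): 0.35 ≤ 1, so result = 1
(~A -> (B -> (B -> A))): 0 ≤ 1, so result = 1
(B -> (~A -> (B -> (B -> A)))): 0.35 ≤ 1, so result = 1
(B -> (B -> (~A -> (B -> (B -> A))))): 0.35 ≤ 1, so result = 1
(B -> (B -> (B -> (~A -> (B -> (B -> A)))))): 0.35 ≤ 1, so result = 1
(A -> (B -> (B -> (B -> (~A -> (B -> (B -> A))))))): 0.76 ≤ 1, so result = 1
(A -> (A -> (B -> (B -> (B -> (~A -> (B -> (B -> A)))))))): 0.76 ≤ 1, so result = 1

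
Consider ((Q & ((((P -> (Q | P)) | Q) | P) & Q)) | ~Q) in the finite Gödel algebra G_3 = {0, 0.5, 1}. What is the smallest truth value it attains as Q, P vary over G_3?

The minimum is attained at Q = 0.5, P = 0:
  (Q | P) = max(0.5, 0) = 0.5
  (P -> (Q | P)): 0 ≤ 0.5, so result = 1
  ((P -> (Q | P)) | Q) = max(1, 0.5) = 1
  (((P -> (Q | P)) | Q) | P) = max(1, 0) = 1
  ((((P -> (Q | P)) | Q) | P) & Q) = min(1, 0.5) = 0.5
  (Q & ((((P -> (Q | P)) | Q) | P) & Q)) = min(0.5, 0.5) = 0.5
  ~Q: Gödel ¬ of 0.5 = 0 (operand ≠ 0)
  ((Q & ((((P -> (Q | P)) | Q) | P) & Q)) | ~Q) = max(0.5, 0) = 0.5
Checking all 9 assignments confirms none give a value below 0.50.

0.50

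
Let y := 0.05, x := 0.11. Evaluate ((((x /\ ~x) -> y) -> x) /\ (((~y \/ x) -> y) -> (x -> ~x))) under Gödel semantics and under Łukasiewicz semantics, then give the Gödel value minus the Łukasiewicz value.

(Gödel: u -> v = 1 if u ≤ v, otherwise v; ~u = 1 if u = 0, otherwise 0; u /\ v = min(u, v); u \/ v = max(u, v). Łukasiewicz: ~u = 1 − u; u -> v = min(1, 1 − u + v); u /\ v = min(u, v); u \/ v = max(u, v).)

-0.17

Gödel evaluation:
  ~x: Gödel ¬ of 0.11 = 0 (operand ≠ 0)
  (x /\ ~x) = min(0.11, 0) = 0
  ((x /\ ~x) -> y): 0 ≤ 0.05, so result = 1
  (((x /\ ~x) -> y) -> x): 1 > 0.11, so result = 0.11
  ~y: Gödel ¬ of 0.05 = 0 (operand ≠ 0)
  (~y \/ x) = max(0, 0.11) = 0.11
  ((~y \/ x) -> y): 0.11 > 0.05, so result = 0.05
  ~x: Gödel ¬ of 0.11 = 0 (operand ≠ 0)
  (x -> ~x): 0.11 > 0, so result = 0
  (((~y \/ x) -> y) -> (x -> ~x)): 0.05 > 0, so result = 0
  ((((x /\ ~x) -> y) -> x) /\ (((~y \/ x) -> y) -> (x -> ~x))) = min(0.11, 0) = 0
  Gödel value = 0
Łukasiewicz evaluation:
  ~x: Łukasiewicz ¬ gives 1 − 0.11 = 0.89
  (x /\ ~x) = min(0.11, 0.89) = 0.11
  ((x /\ ~x) -> y): min(1, 1 − 0.11 + 0.05) = 0.94
  (((x /\ ~x) -> y) -> x): min(1, 1 − 0.94 + 0.11) = 0.17
  ~y: Łukasiewicz ¬ gives 1 − 0.05 = 0.95
  (~y \/ x) = max(0.95, 0.11) = 0.95
  ((~y \/ x) -> y): min(1, 1 − 0.95 + 0.05) = 0.1
  ~x: Łukasiewicz ¬ gives 1 − 0.11 = 0.89
  (x -> ~x): min(1, 1 − 0.11 + 0.89) = 1
  (((~y \/ x) -> y) -> (x -> ~x)): min(1, 1 − 0.1 + 1) = 1
  ((((x /\ ~x) -> y) -> x) /\ (((~y \/ x) -> y) -> (x -> ~x))) = min(0.17, 1) = 0.17
  Łukasiewicz value = 0.17
Difference: 0 − 0.17 = -0.17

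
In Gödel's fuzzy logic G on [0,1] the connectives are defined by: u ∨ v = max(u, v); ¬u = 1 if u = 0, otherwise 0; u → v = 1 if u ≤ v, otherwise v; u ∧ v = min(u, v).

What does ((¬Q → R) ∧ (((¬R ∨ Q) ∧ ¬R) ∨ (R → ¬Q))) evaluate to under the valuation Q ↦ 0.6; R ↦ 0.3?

0.00

¬Q: Gödel ¬ of 0.6 = 0 (operand ≠ 0)
(¬Q → R): 0 ≤ 0.3, so result = 1
¬R: Gödel ¬ of 0.3 = 0 (operand ≠ 0)
(¬R ∨ Q) = max(0, 0.6) = 0.6
¬R: Gödel ¬ of 0.3 = 0 (operand ≠ 0)
((¬R ∨ Q) ∧ ¬R) = min(0.6, 0) = 0
¬Q: Gödel ¬ of 0.6 = 0 (operand ≠ 0)
(R → ¬Q): 0.3 > 0, so result = 0
(((¬R ∨ Q) ∧ ¬R) ∨ (R → ¬Q)) = max(0, 0) = 0
((¬Q → R) ∧ (((¬R ∨ Q) ∧ ¬R) ∨ (R → ¬Q))) = min(1, 0) = 0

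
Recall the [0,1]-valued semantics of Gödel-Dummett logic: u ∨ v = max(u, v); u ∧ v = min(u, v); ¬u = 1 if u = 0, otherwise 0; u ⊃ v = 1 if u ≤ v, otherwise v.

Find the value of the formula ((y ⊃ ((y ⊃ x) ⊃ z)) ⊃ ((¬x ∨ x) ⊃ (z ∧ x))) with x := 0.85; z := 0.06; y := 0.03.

(y ⊃ x): 0.03 ≤ 0.85, so result = 1
((y ⊃ x) ⊃ z): 1 > 0.06, so result = 0.06
(y ⊃ ((y ⊃ x) ⊃ z)): 0.03 ≤ 0.06, so result = 1
¬x: Gödel ¬ of 0.85 = 0 (operand ≠ 0)
(¬x ∨ x) = max(0, 0.85) = 0.85
(z ∧ x) = min(0.06, 0.85) = 0.06
((¬x ∨ x) ⊃ (z ∧ x)): 0.85 > 0.06, so result = 0.06
((y ⊃ ((y ⊃ x) ⊃ z)) ⊃ ((¬x ∨ x) ⊃ (z ∧ x))): 1 > 0.06, so result = 0.06

0.06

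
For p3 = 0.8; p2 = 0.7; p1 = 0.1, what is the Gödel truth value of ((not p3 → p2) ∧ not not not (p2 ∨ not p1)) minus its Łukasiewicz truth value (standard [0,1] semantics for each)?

Gödel evaluation:
  not p3: Gödel ¬ of 0.8 = 0 (operand ≠ 0)
  (not p3 → p2): 0 ≤ 0.7, so result = 1
  not p1: Gödel ¬ of 0.1 = 0 (operand ≠ 0)
  (p2 ∨ not p1) = max(0.7, 0) = 0.7
  not (p2 ∨ not p1): Gödel ¬ of 0.7 = 0 (operand ≠ 0)
  not not (p2 ∨ not p1): Gödel ¬ of 0 = 1 (operand is 0)
  not not not (p2 ∨ not p1): Gödel ¬ of 1 = 0 (operand ≠ 0)
  ((not p3 → p2) ∧ not not not (p2 ∨ not p1)) = min(1, 0) = 0
  Gödel value = 0
Łukasiewicz evaluation:
  not p3: Łukasiewicz ¬ gives 1 − 0.8 = 0.2
  (not p3 → p2): min(1, 1 − 0.2 + 0.7) = 1
  not p1: Łukasiewicz ¬ gives 1 − 0.1 = 0.9
  (p2 ∨ not p1) = max(0.7, 0.9) = 0.9
  not (p2 ∨ not p1): Łukasiewicz ¬ gives 1 − 0.9 = 0.1
  not not (p2 ∨ not p1): Łukasiewicz ¬ gives 1 − 0.1 = 0.9
  not not not (p2 ∨ not p1): Łukasiewicz ¬ gives 1 − 0.9 = 0.1
  ((not p3 → p2) ∧ not not not (p2 ∨ not p1)) = min(1, 0.1) = 0.1
  Łukasiewicz value = 0.1
Difference: 0 − 0.1 = -0.10

-0.10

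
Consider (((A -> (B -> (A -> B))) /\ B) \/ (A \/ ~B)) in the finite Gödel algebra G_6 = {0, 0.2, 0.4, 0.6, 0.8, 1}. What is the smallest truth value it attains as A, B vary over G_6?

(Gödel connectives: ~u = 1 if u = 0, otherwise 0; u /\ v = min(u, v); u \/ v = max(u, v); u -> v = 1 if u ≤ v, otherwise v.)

0.20

The minimum is attained at A = 0, B = 0.2:
  (A -> B): 0 ≤ 0.2, so result = 1
  (B -> (A -> B)): 0.2 ≤ 1, so result = 1
  (A -> (B -> (A -> B))): 0 ≤ 1, so result = 1
  ((A -> (B -> (A -> B))) /\ B) = min(1, 0.2) = 0.2
  ~B: Gödel ¬ of 0.2 = 0 (operand ≠ 0)
  (A \/ ~B) = max(0, 0) = 0
  (((A -> (B -> (A -> B))) /\ B) \/ (A \/ ~B)) = max(0.2, 0) = 0.2
Checking all 36 assignments confirms none give a value below 0.20.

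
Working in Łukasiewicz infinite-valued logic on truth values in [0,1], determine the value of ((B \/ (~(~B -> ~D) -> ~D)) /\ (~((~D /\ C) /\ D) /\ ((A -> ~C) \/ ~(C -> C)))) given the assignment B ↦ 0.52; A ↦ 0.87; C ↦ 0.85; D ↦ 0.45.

0.28

~B: Łukasiewicz ¬ gives 1 − 0.52 = 0.48
~D: Łukasiewicz ¬ gives 1 − 0.45 = 0.55
(~B -> ~D): min(1, 1 − 0.48 + 0.55) = 1
~(~B -> ~D): Łukasiewicz ¬ gives 1 − 1 = 0
~D: Łukasiewicz ¬ gives 1 − 0.45 = 0.55
(~(~B -> ~D) -> ~D): min(1, 1 − 0 + 0.55) = 1
(B \/ (~(~B -> ~D) -> ~D)) = max(0.52, 1) = 1
~D: Łukasiewicz ¬ gives 1 − 0.45 = 0.55
(~D /\ C) = min(0.55, 0.85) = 0.55
((~D /\ C) /\ D) = min(0.55, 0.45) = 0.45
~((~D /\ C) /\ D): Łukasiewicz ¬ gives 1 − 0.45 = 0.55
~C: Łukasiewicz ¬ gives 1 − 0.85 = 0.15
(A -> ~C): min(1, 1 − 0.87 + 0.15) = 0.28
(C -> C): min(1, 1 − 0.85 + 0.85) = 1
~(C -> C): Łukasiewicz ¬ gives 1 − 1 = 0
((A -> ~C) \/ ~(C -> C)) = max(0.28, 0) = 0.28
(~((~D /\ C) /\ D) /\ ((A -> ~C) \/ ~(C -> C))) = min(0.55, 0.28) = 0.28
((B \/ (~(~B -> ~D) -> ~D)) /\ (~((~D /\ C) /\ D) /\ ((A -> ~C) \/ ~(C -> C)))) = min(1, 0.28) = 0.28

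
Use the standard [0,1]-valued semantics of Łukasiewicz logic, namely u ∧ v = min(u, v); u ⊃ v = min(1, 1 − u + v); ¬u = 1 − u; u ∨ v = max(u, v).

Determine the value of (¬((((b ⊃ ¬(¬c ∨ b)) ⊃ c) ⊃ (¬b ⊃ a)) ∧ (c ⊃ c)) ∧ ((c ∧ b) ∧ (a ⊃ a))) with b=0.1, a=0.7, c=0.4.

0.00

¬c: Łukasiewicz ¬ gives 1 − 0.4 = 0.6
(¬c ∨ b) = max(0.6, 0.1) = 0.6
¬(¬c ∨ b): Łukasiewicz ¬ gives 1 − 0.6 = 0.4
(b ⊃ ¬(¬c ∨ b)): min(1, 1 − 0.1 + 0.4) = 1
((b ⊃ ¬(¬c ∨ b)) ⊃ c): min(1, 1 − 1 + 0.4) = 0.4
¬b: Łukasiewicz ¬ gives 1 − 0.1 = 0.9
(¬b ⊃ a): min(1, 1 − 0.9 + 0.7) = 0.8
(((b ⊃ ¬(¬c ∨ b)) ⊃ c) ⊃ (¬b ⊃ a)): min(1, 1 − 0.4 + 0.8) = 1
(c ⊃ c): min(1, 1 − 0.4 + 0.4) = 1
((((b ⊃ ¬(¬c ∨ b)) ⊃ c) ⊃ (¬b ⊃ a)) ∧ (c ⊃ c)) = min(1, 1) = 1
¬((((b ⊃ ¬(¬c ∨ b)) ⊃ c) ⊃ (¬b ⊃ a)) ∧ (c ⊃ c)): Łukasiewicz ¬ gives 1 − 1 = 0
(c ∧ b) = min(0.4, 0.1) = 0.1
(a ⊃ a): min(1, 1 − 0.7 + 0.7) = 1
((c ∧ b) ∧ (a ⊃ a)) = min(0.1, 1) = 0.1
(¬((((b ⊃ ¬(¬c ∨ b)) ⊃ c) ⊃ (¬b ⊃ a)) ∧ (c ⊃ c)) ∧ ((c ∧ b) ∧ (a ⊃ a))) = min(0, 0.1) = 0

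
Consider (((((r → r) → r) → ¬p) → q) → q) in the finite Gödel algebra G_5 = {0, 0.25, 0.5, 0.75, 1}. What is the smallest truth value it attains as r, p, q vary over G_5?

The minimum is attained at r = 0.25, p = 0.25, q = 0:
  (r → r): 0.25 ≤ 0.25, so result = 1
  ((r → r) → r): 1 > 0.25, so result = 0.25
  ¬p: Gödel ¬ of 0.25 = 0 (operand ≠ 0)
  (((r → r) → r) → ¬p): 0.25 > 0, so result = 0
  ((((r → r) → r) → ¬p) → q): 0 ≤ 0, so result = 1
  (((((r → r) → r) → ¬p) → q) → q): 1 > 0, so result = 0
Checking all 125 assignments confirms none give a value below 0.00.

0.00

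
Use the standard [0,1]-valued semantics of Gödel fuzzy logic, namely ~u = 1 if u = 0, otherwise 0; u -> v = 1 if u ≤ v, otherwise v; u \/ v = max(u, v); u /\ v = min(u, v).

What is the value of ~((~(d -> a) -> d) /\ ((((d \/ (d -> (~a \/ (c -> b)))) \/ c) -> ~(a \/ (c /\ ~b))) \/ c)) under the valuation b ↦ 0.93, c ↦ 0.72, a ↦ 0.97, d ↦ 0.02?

(d -> a): 0.02 ≤ 0.97, so result = 1
~(d -> a): Gödel ¬ of 1 = 0 (operand ≠ 0)
(~(d -> a) -> d): 0 ≤ 0.02, so result = 1
~a: Gödel ¬ of 0.97 = 0 (operand ≠ 0)
(c -> b): 0.72 ≤ 0.93, so result = 1
(~a \/ (c -> b)) = max(0, 1) = 1
(d -> (~a \/ (c -> b))): 0.02 ≤ 1, so result = 1
(d \/ (d -> (~a \/ (c -> b)))) = max(0.02, 1) = 1
((d \/ (d -> (~a \/ (c -> b)))) \/ c) = max(1, 0.72) = 1
~b: Gödel ¬ of 0.93 = 0 (operand ≠ 0)
(c /\ ~b) = min(0.72, 0) = 0
(a \/ (c /\ ~b)) = max(0.97, 0) = 0.97
~(a \/ (c /\ ~b)): Gödel ¬ of 0.97 = 0 (operand ≠ 0)
(((d \/ (d -> (~a \/ (c -> b)))) \/ c) -> ~(a \/ (c /\ ~b))): 1 > 0, so result = 0
((((d \/ (d -> (~a \/ (c -> b)))) \/ c) -> ~(a \/ (c /\ ~b))) \/ c) = max(0, 0.72) = 0.72
((~(d -> a) -> d) /\ ((((d \/ (d -> (~a \/ (c -> b)))) \/ c) -> ~(a \/ (c /\ ~b))) \/ c)) = min(1, 0.72) = 0.72
~((~(d -> a) -> d) /\ ((((d \/ (d -> (~a \/ (c -> b)))) \/ c) -> ~(a \/ (c /\ ~b))) \/ c)): Gödel ¬ of 0.72 = 0 (operand ≠ 0)

0.00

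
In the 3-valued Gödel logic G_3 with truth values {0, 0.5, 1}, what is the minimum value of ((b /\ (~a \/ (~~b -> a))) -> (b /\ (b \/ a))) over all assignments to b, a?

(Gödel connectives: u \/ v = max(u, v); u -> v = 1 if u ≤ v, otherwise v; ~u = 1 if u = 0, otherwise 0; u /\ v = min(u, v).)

Every assignment gives 1. For instance at b = 0, a = 0:
  ~a: Gödel ¬ of 0 = 1 (operand is 0)
  ~b: Gödel ¬ of 0 = 1 (operand is 0)
  ~~b: Gödel ¬ of 1 = 0 (operand ≠ 0)
  (~~b -> a): 0 ≤ 0, so result = 1
  (~a \/ (~~b -> a)) = max(1, 1) = 1
  (b /\ (~a \/ (~~b -> a))) = min(0, 1) = 0
  (b \/ a) = max(0, 0) = 0
  (b /\ (b \/ a)) = min(0, 0) = 0
  ((b /\ (~a \/ (~~b -> a))) -> (b /\ (b \/ a))): 0 ≤ 0, so result = 1
All 9 assignments give value 1 — the formula is a G_3-tautology.

1.00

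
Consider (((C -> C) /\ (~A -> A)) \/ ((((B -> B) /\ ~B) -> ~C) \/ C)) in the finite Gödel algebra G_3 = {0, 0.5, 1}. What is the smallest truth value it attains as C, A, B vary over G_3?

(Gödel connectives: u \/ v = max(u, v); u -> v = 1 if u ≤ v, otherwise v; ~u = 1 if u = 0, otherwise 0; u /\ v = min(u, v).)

0.50

The minimum is attained at C = 0.5, A = 0, B = 0:
  (C -> C): 0.5 ≤ 0.5, so result = 1
  ~A: Gödel ¬ of 0 = 1 (operand is 0)
  (~A -> A): 1 > 0, so result = 0
  ((C -> C) /\ (~A -> A)) = min(1, 0) = 0
  (B -> B): 0 ≤ 0, so result = 1
  ~B: Gödel ¬ of 0 = 1 (operand is 0)
  ((B -> B) /\ ~B) = min(1, 1) = 1
  ~C: Gödel ¬ of 0.5 = 0 (operand ≠ 0)
  (((B -> B) /\ ~B) -> ~C): 1 > 0, so result = 0
  ((((B -> B) /\ ~B) -> ~C) \/ C) = max(0, 0.5) = 0.5
  (((C -> C) /\ (~A -> A)) \/ ((((B -> B) /\ ~B) -> ~C) \/ C)) = max(0, 0.5) = 0.5
Checking all 27 assignments confirms none give a value below 0.50.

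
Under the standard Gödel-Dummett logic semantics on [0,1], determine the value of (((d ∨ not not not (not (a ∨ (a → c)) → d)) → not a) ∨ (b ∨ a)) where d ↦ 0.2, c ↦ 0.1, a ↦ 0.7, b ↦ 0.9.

(a → c): 0.7 > 0.1, so result = 0.1
(a ∨ (a → c)) = max(0.7, 0.1) = 0.7
not (a ∨ (a → c)): Gödel ¬ of 0.7 = 0 (operand ≠ 0)
(not (a ∨ (a → c)) → d): 0 ≤ 0.2, so result = 1
not (not (a ∨ (a → c)) → d): Gödel ¬ of 1 = 0 (operand ≠ 0)
not not (not (a ∨ (a → c)) → d): Gödel ¬ of 0 = 1 (operand is 0)
not not not (not (a ∨ (a → c)) → d): Gödel ¬ of 1 = 0 (operand ≠ 0)
(d ∨ not not not (not (a ∨ (a → c)) → d)) = max(0.2, 0) = 0.2
not a: Gödel ¬ of 0.7 = 0 (operand ≠ 0)
((d ∨ not not not (not (a ∨ (a → c)) → d)) → not a): 0.2 > 0, so result = 0
(b ∨ a) = max(0.9, 0.7) = 0.9
(((d ∨ not not not (not (a ∨ (a → c)) → d)) → not a) ∨ (b ∨ a)) = max(0, 0.9) = 0.9

0.90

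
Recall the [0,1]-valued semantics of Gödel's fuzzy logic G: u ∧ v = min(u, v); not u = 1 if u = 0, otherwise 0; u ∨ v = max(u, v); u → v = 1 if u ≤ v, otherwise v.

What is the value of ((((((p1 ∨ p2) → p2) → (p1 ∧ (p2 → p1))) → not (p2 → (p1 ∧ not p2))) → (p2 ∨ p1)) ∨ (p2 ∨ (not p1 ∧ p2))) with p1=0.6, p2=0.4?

(p1 ∨ p2) = max(0.6, 0.4) = 0.6
((p1 ∨ p2) → p2): 0.6 > 0.4, so result = 0.4
(p2 → p1): 0.4 ≤ 0.6, so result = 1
(p1 ∧ (p2 → p1)) = min(0.6, 1) = 0.6
(((p1 ∨ p2) → p2) → (p1 ∧ (p2 → p1))): 0.4 ≤ 0.6, so result = 1
not p2: Gödel ¬ of 0.4 = 0 (operand ≠ 0)
(p1 ∧ not p2) = min(0.6, 0) = 0
(p2 → (p1 ∧ not p2)): 0.4 > 0, so result = 0
not (p2 → (p1 ∧ not p2)): Gödel ¬ of 0 = 1 (operand is 0)
((((p1 ∨ p2) → p2) → (p1 ∧ (p2 → p1))) → not (p2 → (p1 ∧ not p2))): 1 ≤ 1, so result = 1
(p2 ∨ p1) = max(0.4, 0.6) = 0.6
(((((p1 ∨ p2) → p2) → (p1 ∧ (p2 → p1))) → not (p2 → (p1 ∧ not p2))) → (p2 ∨ p1)): 1 > 0.6, so result = 0.6
not p1: Gödel ¬ of 0.6 = 0 (operand ≠ 0)
(not p1 ∧ p2) = min(0, 0.4) = 0
(p2 ∨ (not p1 ∧ p2)) = max(0.4, 0) = 0.4
((((((p1 ∨ p2) → p2) → (p1 ∧ (p2 → p1))) → not (p2 → (p1 ∧ not p2))) → (p2 ∨ p1)) ∨ (p2 ∨ (not p1 ∧ p2))) = max(0.6, 0.4) = 0.6

0.60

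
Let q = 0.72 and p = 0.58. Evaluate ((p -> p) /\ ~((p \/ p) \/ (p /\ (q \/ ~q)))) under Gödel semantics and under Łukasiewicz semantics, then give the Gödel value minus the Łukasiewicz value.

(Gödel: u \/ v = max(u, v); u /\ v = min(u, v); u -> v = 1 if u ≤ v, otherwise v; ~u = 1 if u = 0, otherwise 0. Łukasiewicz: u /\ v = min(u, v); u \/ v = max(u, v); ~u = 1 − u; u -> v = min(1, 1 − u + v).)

-0.42

Gödel evaluation:
  (p -> p): 0.58 ≤ 0.58, so result = 1
  (p \/ p) = max(0.58, 0.58) = 0.58
  ~q: Gödel ¬ of 0.72 = 0 (operand ≠ 0)
  (q \/ ~q) = max(0.72, 0) = 0.72
  (p /\ (q \/ ~q)) = min(0.58, 0.72) = 0.58
  ((p \/ p) \/ (p /\ (q \/ ~q))) = max(0.58, 0.58) = 0.58
  ~((p \/ p) \/ (p /\ (q \/ ~q))): Gödel ¬ of 0.58 = 0 (operand ≠ 0)
  ((p -> p) /\ ~((p \/ p) \/ (p /\ (q \/ ~q)))) = min(1, 0) = 0
  Gödel value = 0
Łukasiewicz evaluation:
  (p -> p): min(1, 1 − 0.58 + 0.58) = 1
  (p \/ p) = max(0.58, 0.58) = 0.58
  ~q: Łukasiewicz ¬ gives 1 − 0.72 = 0.28
  (q \/ ~q) = max(0.72, 0.28) = 0.72
  (p /\ (q \/ ~q)) = min(0.58, 0.72) = 0.58
  ((p \/ p) \/ (p /\ (q \/ ~q))) = max(0.58, 0.58) = 0.58
  ~((p \/ p) \/ (p /\ (q \/ ~q))): Łukasiewicz ¬ gives 1 − 0.58 = 0.42
  ((p -> p) /\ ~((p \/ p) \/ (p /\ (q \/ ~q)))) = min(1, 0.42) = 0.42
  Łukasiewicz value = 0.42
Difference: 0 − 0.42 = -0.42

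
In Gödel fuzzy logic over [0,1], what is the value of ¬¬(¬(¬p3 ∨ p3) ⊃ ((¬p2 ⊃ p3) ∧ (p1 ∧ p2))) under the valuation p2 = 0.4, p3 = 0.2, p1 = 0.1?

¬p3: Gödel ¬ of 0.2 = 0 (operand ≠ 0)
(¬p3 ∨ p3) = max(0, 0.2) = 0.2
¬(¬p3 ∨ p3): Gödel ¬ of 0.2 = 0 (operand ≠ 0)
¬p2: Gödel ¬ of 0.4 = 0 (operand ≠ 0)
(¬p2 ⊃ p3): 0 ≤ 0.2, so result = 1
(p1 ∧ p2) = min(0.1, 0.4) = 0.1
((¬p2 ⊃ p3) ∧ (p1 ∧ p2)) = min(1, 0.1) = 0.1
(¬(¬p3 ∨ p3) ⊃ ((¬p2 ⊃ p3) ∧ (p1 ∧ p2))): 0 ≤ 0.1, so result = 1
¬(¬(¬p3 ∨ p3) ⊃ ((¬p2 ⊃ p3) ∧ (p1 ∧ p2))): Gödel ¬ of 1 = 0 (operand ≠ 0)
¬¬(¬(¬p3 ∨ p3) ⊃ ((¬p2 ⊃ p3) ∧ (p1 ∧ p2))): Gödel ¬ of 0 = 1 (operand is 0)

1.00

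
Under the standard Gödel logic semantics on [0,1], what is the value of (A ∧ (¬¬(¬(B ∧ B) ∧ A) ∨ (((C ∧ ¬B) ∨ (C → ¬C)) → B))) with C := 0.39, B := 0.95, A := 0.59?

(B ∧ B) = min(0.95, 0.95) = 0.95
¬(B ∧ B): Gödel ¬ of 0.95 = 0 (operand ≠ 0)
(¬(B ∧ B) ∧ A) = min(0, 0.59) = 0
¬(¬(B ∧ B) ∧ A): Gödel ¬ of 0 = 1 (operand is 0)
¬¬(¬(B ∧ B) ∧ A): Gödel ¬ of 1 = 0 (operand ≠ 0)
¬B: Gödel ¬ of 0.95 = 0 (operand ≠ 0)
(C ∧ ¬B) = min(0.39, 0) = 0
¬C: Gödel ¬ of 0.39 = 0 (operand ≠ 0)
(C → ¬C): 0.39 > 0, so result = 0
((C ∧ ¬B) ∨ (C → ¬C)) = max(0, 0) = 0
(((C ∧ ¬B) ∨ (C → ¬C)) → B): 0 ≤ 0.95, so result = 1
(¬¬(¬(B ∧ B) ∧ A) ∨ (((C ∧ ¬B) ∨ (C → ¬C)) → B)) = max(0, 1) = 1
(A ∧ (¬¬(¬(B ∧ B) ∧ A) ∨ (((C ∧ ¬B) ∨ (C → ¬C)) → B))) = min(0.59, 1) = 0.59

0.59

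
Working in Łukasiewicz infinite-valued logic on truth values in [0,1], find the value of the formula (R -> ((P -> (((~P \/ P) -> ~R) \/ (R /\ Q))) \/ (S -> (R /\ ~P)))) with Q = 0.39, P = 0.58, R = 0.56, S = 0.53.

1.00

~P: Łukasiewicz ¬ gives 1 − 0.58 = 0.42
(~P \/ P) = max(0.42, 0.58) = 0.58
~R: Łukasiewicz ¬ gives 1 − 0.56 = 0.44
((~P \/ P) -> ~R): min(1, 1 − 0.58 + 0.44) = 0.86
(R /\ Q) = min(0.56, 0.39) = 0.39
(((~P \/ P) -> ~R) \/ (R /\ Q)) = max(0.86, 0.39) = 0.86
(P -> (((~P \/ P) -> ~R) \/ (R /\ Q))): min(1, 1 − 0.58 + 0.86) = 1
~P: Łukasiewicz ¬ gives 1 − 0.58 = 0.42
(R /\ ~P) = min(0.56, 0.42) = 0.42
(S -> (R /\ ~P)): min(1, 1 − 0.53 + 0.42) = 0.89
((P -> (((~P \/ P) -> ~R) \/ (R /\ Q))) \/ (S -> (R /\ ~P))) = max(1, 0.89) = 1
(R -> ((P -> (((~P \/ P) -> ~R) \/ (R /\ Q))) \/ (S -> (R /\ ~P)))): min(1, 1 − 0.56 + 1) = 1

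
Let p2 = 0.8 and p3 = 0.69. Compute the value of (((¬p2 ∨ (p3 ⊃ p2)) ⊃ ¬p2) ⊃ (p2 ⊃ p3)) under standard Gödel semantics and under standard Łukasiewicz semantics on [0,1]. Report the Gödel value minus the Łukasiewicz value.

0.00

Gödel evaluation:
  ¬p2: Gödel ¬ of 0.8 = 0 (operand ≠ 0)
  (p3 ⊃ p2): 0.69 ≤ 0.8, so result = 1
  (¬p2 ∨ (p3 ⊃ p2)) = max(0, 1) = 1
  ¬p2: Gödel ¬ of 0.8 = 0 (operand ≠ 0)
  ((¬p2 ∨ (p3 ⊃ p2)) ⊃ ¬p2): 1 > 0, so result = 0
  (p2 ⊃ p3): 0.8 > 0.69, so result = 0.69
  (((¬p2 ∨ (p3 ⊃ p2)) ⊃ ¬p2) ⊃ (p2 ⊃ p3)): 0 ≤ 0.69, so result = 1
  Gödel value = 1
Łukasiewicz evaluation:
  ¬p2: Łukasiewicz ¬ gives 1 − 0.8 = 0.2
  (p3 ⊃ p2): min(1, 1 − 0.69 + 0.8) = 1
  (¬p2 ∨ (p3 ⊃ p2)) = max(0.2, 1) = 1
  ¬p2: Łukasiewicz ¬ gives 1 − 0.8 = 0.2
  ((¬p2 ∨ (p3 ⊃ p2)) ⊃ ¬p2): min(1, 1 − 1 + 0.2) = 0.2
  (p2 ⊃ p3): min(1, 1 − 0.8 + 0.69) = 0.89
  (((¬p2 ∨ (p3 ⊃ p2)) ⊃ ¬p2) ⊃ (p2 ⊃ p3)): min(1, 1 − 0.2 + 0.89) = 1
  Łukasiewicz value = 1
Difference: 1 − 1 = 0.00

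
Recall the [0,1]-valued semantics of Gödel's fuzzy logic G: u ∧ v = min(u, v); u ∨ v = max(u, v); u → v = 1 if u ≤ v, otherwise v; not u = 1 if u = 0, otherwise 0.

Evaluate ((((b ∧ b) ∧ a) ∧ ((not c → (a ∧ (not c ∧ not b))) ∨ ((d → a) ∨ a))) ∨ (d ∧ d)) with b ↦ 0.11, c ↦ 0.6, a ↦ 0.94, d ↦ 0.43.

(b ∧ b) = min(0.11, 0.11) = 0.11
((b ∧ b) ∧ a) = min(0.11, 0.94) = 0.11
not c: Gödel ¬ of 0.6 = 0 (operand ≠ 0)
not c: Gödel ¬ of 0.6 = 0 (operand ≠ 0)
not b: Gödel ¬ of 0.11 = 0 (operand ≠ 0)
(not c ∧ not b) = min(0, 0) = 0
(a ∧ (not c ∧ not b)) = min(0.94, 0) = 0
(not c → (a ∧ (not c ∧ not b))): 0 ≤ 0, so result = 1
(d → a): 0.43 ≤ 0.94, so result = 1
((d → a) ∨ a) = max(1, 0.94) = 1
((not c → (a ∧ (not c ∧ not b))) ∨ ((d → a) ∨ a)) = max(1, 1) = 1
(((b ∧ b) ∧ a) ∧ ((not c → (a ∧ (not c ∧ not b))) ∨ ((d → a) ∨ a))) = min(0.11, 1) = 0.11
(d ∧ d) = min(0.43, 0.43) = 0.43
((((b ∧ b) ∧ a) ∧ ((not c → (a ∧ (not c ∧ not b))) ∨ ((d → a) ∨ a))) ∨ (d ∧ d)) = max(0.11, 0.43) = 0.43

0.43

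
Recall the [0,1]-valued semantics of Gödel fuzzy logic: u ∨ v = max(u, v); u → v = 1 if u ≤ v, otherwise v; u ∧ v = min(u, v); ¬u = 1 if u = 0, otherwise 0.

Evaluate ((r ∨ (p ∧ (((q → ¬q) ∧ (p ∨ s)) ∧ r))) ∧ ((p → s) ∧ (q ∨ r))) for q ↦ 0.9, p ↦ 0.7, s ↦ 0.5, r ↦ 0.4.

¬q: Gödel ¬ of 0.9 = 0 (operand ≠ 0)
(q → ¬q): 0.9 > 0, so result = 0
(p ∨ s) = max(0.7, 0.5) = 0.7
((q → ¬q) ∧ (p ∨ s)) = min(0, 0.7) = 0
(((q → ¬q) ∧ (p ∨ s)) ∧ r) = min(0, 0.4) = 0
(p ∧ (((q → ¬q) ∧ (p ∨ s)) ∧ r)) = min(0.7, 0) = 0
(r ∨ (p ∧ (((q → ¬q) ∧ (p ∨ s)) ∧ r))) = max(0.4, 0) = 0.4
(p → s): 0.7 > 0.5, so result = 0.5
(q ∨ r) = max(0.9, 0.4) = 0.9
((p → s) ∧ (q ∨ r)) = min(0.5, 0.9) = 0.5
((r ∨ (p ∧ (((q → ¬q) ∧ (p ∨ s)) ∧ r))) ∧ ((p → s) ∧ (q ∨ r))) = min(0.4, 0.5) = 0.4

0.40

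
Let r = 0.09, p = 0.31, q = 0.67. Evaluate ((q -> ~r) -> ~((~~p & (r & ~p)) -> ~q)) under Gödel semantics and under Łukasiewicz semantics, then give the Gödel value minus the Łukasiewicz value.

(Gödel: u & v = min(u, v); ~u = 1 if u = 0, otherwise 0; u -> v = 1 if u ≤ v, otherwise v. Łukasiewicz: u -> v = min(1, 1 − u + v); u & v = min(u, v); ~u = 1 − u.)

Gödel evaluation:
  ~r: Gödel ¬ of 0.09 = 0 (operand ≠ 0)
  (q -> ~r): 0.67 > 0, so result = 0
  ~p: Gödel ¬ of 0.31 = 0 (operand ≠ 0)
  ~~p: Gödel ¬ of 0 = 1 (operand is 0)
  ~p: Gödel ¬ of 0.31 = 0 (operand ≠ 0)
  (r & ~p) = min(0.09, 0) = 0
  (~~p & (r & ~p)) = min(1, 0) = 0
  ~q: Gödel ¬ of 0.67 = 0 (operand ≠ 0)
  ((~~p & (r & ~p)) -> ~q): 0 ≤ 0, so result = 1
  ~((~~p & (r & ~p)) -> ~q): Gödel ¬ of 1 = 0 (operand ≠ 0)
  ((q -> ~r) -> ~((~~p & (r & ~p)) -> ~q)): 0 ≤ 0, so result = 1
  Gödel value = 1
Łukasiewicz evaluation:
  ~r: Łukasiewicz ¬ gives 1 − 0.09 = 0.91
  (q -> ~r): min(1, 1 − 0.67 + 0.91) = 1
  ~p: Łukasiewicz ¬ gives 1 − 0.31 = 0.69
  ~~p: Łukasiewicz ¬ gives 1 − 0.69 = 0.31
  ~p: Łukasiewicz ¬ gives 1 − 0.31 = 0.69
  (r & ~p) = min(0.09, 0.69) = 0.09
  (~~p & (r & ~p)) = min(0.31, 0.09) = 0.09
  ~q: Łukasiewicz ¬ gives 1 − 0.67 = 0.33
  ((~~p & (r & ~p)) -> ~q): min(1, 1 − 0.09 + 0.33) = 1
  ~((~~p & (r & ~p)) -> ~q): Łukasiewicz ¬ gives 1 − 1 = 0
  ((q -> ~r) -> ~((~~p & (r & ~p)) -> ~q)): min(1, 1 − 1 + 0) = 0
  Łukasiewicz value = 0
Difference: 1 − 0 = 1.00

1.00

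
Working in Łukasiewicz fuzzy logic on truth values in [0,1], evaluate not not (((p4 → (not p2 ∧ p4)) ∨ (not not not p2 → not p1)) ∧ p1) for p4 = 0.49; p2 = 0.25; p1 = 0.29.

0.29

not p2: Łukasiewicz ¬ gives 1 − 0.25 = 0.75
(not p2 ∧ p4) = min(0.75, 0.49) = 0.49
(p4 → (not p2 ∧ p4)): min(1, 1 − 0.49 + 0.49) = 1
not p2: Łukasiewicz ¬ gives 1 − 0.25 = 0.75
not not p2: Łukasiewicz ¬ gives 1 − 0.75 = 0.25
not not not p2: Łukasiewicz ¬ gives 1 − 0.25 = 0.75
not p1: Łukasiewicz ¬ gives 1 − 0.29 = 0.71
(not not not p2 → not p1): min(1, 1 − 0.75 + 0.71) = 0.96
((p4 → (not p2 ∧ p4)) ∨ (not not not p2 → not p1)) = max(1, 0.96) = 1
(((p4 → (not p2 ∧ p4)) ∨ (not not not p2 → not p1)) ∧ p1) = min(1, 0.29) = 0.29
not (((p4 → (not p2 ∧ p4)) ∨ (not not not p2 → not p1)) ∧ p1): Łukasiewicz ¬ gives 1 − 0.29 = 0.71
not not (((p4 → (not p2 ∧ p4)) ∨ (not not not p2 → not p1)) ∧ p1): Łukasiewicz ¬ gives 1 − 0.71 = 0.29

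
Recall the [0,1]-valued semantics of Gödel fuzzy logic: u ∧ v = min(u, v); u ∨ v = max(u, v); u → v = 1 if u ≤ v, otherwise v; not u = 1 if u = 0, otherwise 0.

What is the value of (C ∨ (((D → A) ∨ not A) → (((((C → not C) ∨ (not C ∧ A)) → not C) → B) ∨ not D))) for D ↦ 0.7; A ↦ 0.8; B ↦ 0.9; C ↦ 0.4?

(D → A): 0.7 ≤ 0.8, so result = 1
not A: Gödel ¬ of 0.8 = 0 (operand ≠ 0)
((D → A) ∨ not A) = max(1, 0) = 1
not C: Gödel ¬ of 0.4 = 0 (operand ≠ 0)
(C → not C): 0.4 > 0, so result = 0
not C: Gödel ¬ of 0.4 = 0 (operand ≠ 0)
(not C ∧ A) = min(0, 0.8) = 0
((C → not C) ∨ (not C ∧ A)) = max(0, 0) = 0
not C: Gödel ¬ of 0.4 = 0 (operand ≠ 0)
(((C → not C) ∨ (not C ∧ A)) → not C): 0 ≤ 0, so result = 1
((((C → not C) ∨ (not C ∧ A)) → not C) → B): 1 > 0.9, so result = 0.9
not D: Gödel ¬ of 0.7 = 0 (operand ≠ 0)
(((((C → not C) ∨ (not C ∧ A)) → not C) → B) ∨ not D) = max(0.9, 0) = 0.9
(((D → A) ∨ not A) → (((((C → not C) ∨ (not C ∧ A)) → not C) → B) ∨ not D)): 1 > 0.9, so result = 0.9
(C ∨ (((D → A) ∨ not A) → (((((C → not C) ∨ (not C ∧ A)) → not C) → B) ∨ not D))) = max(0.4, 0.9) = 0.9

0.90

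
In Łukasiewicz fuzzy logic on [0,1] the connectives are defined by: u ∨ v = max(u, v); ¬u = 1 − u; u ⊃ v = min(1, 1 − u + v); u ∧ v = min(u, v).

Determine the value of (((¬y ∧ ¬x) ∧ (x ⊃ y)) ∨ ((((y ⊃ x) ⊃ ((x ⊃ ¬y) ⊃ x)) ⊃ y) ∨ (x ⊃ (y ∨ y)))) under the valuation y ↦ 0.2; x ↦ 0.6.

¬y: Łukasiewicz ¬ gives 1 − 0.2 = 0.8
¬x: Łukasiewicz ¬ gives 1 − 0.6 = 0.4
(¬y ∧ ¬x) = min(0.8, 0.4) = 0.4
(x ⊃ y): min(1, 1 − 0.6 + 0.2) = 0.6
((¬y ∧ ¬x) ∧ (x ⊃ y)) = min(0.4, 0.6) = 0.4
(y ⊃ x): min(1, 1 − 0.2 + 0.6) = 1
¬y: Łukasiewicz ¬ gives 1 − 0.2 = 0.8
(x ⊃ ¬y): min(1, 1 − 0.6 + 0.8) = 1
((x ⊃ ¬y) ⊃ x): min(1, 1 − 1 + 0.6) = 0.6
((y ⊃ x) ⊃ ((x ⊃ ¬y) ⊃ x)): min(1, 1 − 1 + 0.6) = 0.6
(((y ⊃ x) ⊃ ((x ⊃ ¬y) ⊃ x)) ⊃ y): min(1, 1 − 0.6 + 0.2) = 0.6
(y ∨ y) = max(0.2, 0.2) = 0.2
(x ⊃ (y ∨ y)): min(1, 1 − 0.6 + 0.2) = 0.6
((((y ⊃ x) ⊃ ((x ⊃ ¬y) ⊃ x)) ⊃ y) ∨ (x ⊃ (y ∨ y))) = max(0.6, 0.6) = 0.6
(((¬y ∧ ¬x) ∧ (x ⊃ y)) ∨ ((((y ⊃ x) ⊃ ((x ⊃ ¬y) ⊃ x)) ⊃ y) ∨ (x ⊃ (y ∨ y)))) = max(0.4, 0.6) = 0.6

0.60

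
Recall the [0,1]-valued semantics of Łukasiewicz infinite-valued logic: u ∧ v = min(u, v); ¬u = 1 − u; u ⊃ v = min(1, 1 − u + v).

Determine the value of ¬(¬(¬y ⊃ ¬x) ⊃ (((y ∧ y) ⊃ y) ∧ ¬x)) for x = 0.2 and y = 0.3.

¬y: Łukasiewicz ¬ gives 1 − 0.3 = 0.7
¬x: Łukasiewicz ¬ gives 1 − 0.2 = 0.8
(¬y ⊃ ¬x): min(1, 1 − 0.7 + 0.8) = 1
¬(¬y ⊃ ¬x): Łukasiewicz ¬ gives 1 − 1 = 0
(y ∧ y) = min(0.3, 0.3) = 0.3
((y ∧ y) ⊃ y): min(1, 1 − 0.3 + 0.3) = 1
¬x: Łukasiewicz ¬ gives 1 − 0.2 = 0.8
(((y ∧ y) ⊃ y) ∧ ¬x) = min(1, 0.8) = 0.8
(¬(¬y ⊃ ¬x) ⊃ (((y ∧ y) ⊃ y) ∧ ¬x)): min(1, 1 − 0 + 0.8) = 1
¬(¬(¬y ⊃ ¬x) ⊃ (((y ∧ y) ⊃ y) ∧ ¬x)): Łukasiewicz ¬ gives 1 − 1 = 0

0.00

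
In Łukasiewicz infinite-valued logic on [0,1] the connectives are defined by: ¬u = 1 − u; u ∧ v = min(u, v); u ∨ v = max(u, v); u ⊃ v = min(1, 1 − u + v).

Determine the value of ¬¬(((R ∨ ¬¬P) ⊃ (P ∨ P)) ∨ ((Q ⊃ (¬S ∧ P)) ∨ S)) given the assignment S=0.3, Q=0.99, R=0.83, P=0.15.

¬P: Łukasiewicz ¬ gives 1 − 0.15 = 0.85
¬¬P: Łukasiewicz ¬ gives 1 − 0.85 = 0.15
(R ∨ ¬¬P) = max(0.83, 0.15) = 0.83
(P ∨ P) = max(0.15, 0.15) = 0.15
((R ∨ ¬¬P) ⊃ (P ∨ P)): min(1, 1 − 0.83 + 0.15) = 0.32
¬S: Łukasiewicz ¬ gives 1 − 0.3 = 0.7
(¬S ∧ P) = min(0.7, 0.15) = 0.15
(Q ⊃ (¬S ∧ P)): min(1, 1 − 0.99 + 0.15) = 0.16
((Q ⊃ (¬S ∧ P)) ∨ S) = max(0.16, 0.3) = 0.3
(((R ∨ ¬¬P) ⊃ (P ∨ P)) ∨ ((Q ⊃ (¬S ∧ P)) ∨ S)) = max(0.32, 0.3) = 0.32
¬(((R ∨ ¬¬P) ⊃ (P ∨ P)) ∨ ((Q ⊃ (¬S ∧ P)) ∨ S)): Łukasiewicz ¬ gives 1 − 0.32 = 0.68
¬¬(((R ∨ ¬¬P) ⊃ (P ∨ P)) ∨ ((Q ⊃ (¬S ∧ P)) ∨ S)): Łukasiewicz ¬ gives 1 − 0.68 = 0.32

0.32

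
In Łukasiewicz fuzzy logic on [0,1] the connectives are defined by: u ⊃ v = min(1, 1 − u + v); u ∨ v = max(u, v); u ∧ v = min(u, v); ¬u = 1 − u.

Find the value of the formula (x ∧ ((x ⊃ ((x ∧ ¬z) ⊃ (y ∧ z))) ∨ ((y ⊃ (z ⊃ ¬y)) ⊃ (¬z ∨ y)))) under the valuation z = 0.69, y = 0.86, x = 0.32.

¬z: Łukasiewicz ¬ gives 1 − 0.69 = 0.31
(x ∧ ¬z) = min(0.32, 0.31) = 0.31
(y ∧ z) = min(0.86, 0.69) = 0.69
((x ∧ ¬z) ⊃ (y ∧ z)): min(1, 1 − 0.31 + 0.69) = 1
(x ⊃ ((x ∧ ¬z) ⊃ (y ∧ z))): min(1, 1 − 0.32 + 1) = 1
¬y: Łukasiewicz ¬ gives 1 − 0.86 = 0.14
(z ⊃ ¬y): min(1, 1 − 0.69 + 0.14) = 0.45
(y ⊃ (z ⊃ ¬y)): min(1, 1 − 0.86 + 0.45) = 0.59
¬z: Łukasiewicz ¬ gives 1 − 0.69 = 0.31
(¬z ∨ y) = max(0.31, 0.86) = 0.86
((y ⊃ (z ⊃ ¬y)) ⊃ (¬z ∨ y)): min(1, 1 − 0.59 + 0.86) = 1
((x ⊃ ((x ∧ ¬z) ⊃ (y ∧ z))) ∨ ((y ⊃ (z ⊃ ¬y)) ⊃ (¬z ∨ y))) = max(1, 1) = 1
(x ∧ ((x ⊃ ((x ∧ ¬z) ⊃ (y ∧ z))) ∨ ((y ⊃ (z ⊃ ¬y)) ⊃ (¬z ∨ y)))) = min(0.32, 1) = 0.32

0.32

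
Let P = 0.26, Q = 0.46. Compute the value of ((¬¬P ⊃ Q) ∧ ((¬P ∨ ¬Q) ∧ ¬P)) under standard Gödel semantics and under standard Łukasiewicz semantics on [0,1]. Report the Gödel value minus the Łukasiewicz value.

-0.74

Gödel evaluation:
  ¬P: Gödel ¬ of 0.26 = 0 (operand ≠ 0)
  ¬¬P: Gödel ¬ of 0 = 1 (operand is 0)
  (¬¬P ⊃ Q): 1 > 0.46, so result = 0.46
  ¬P: Gödel ¬ of 0.26 = 0 (operand ≠ 0)
  ¬Q: Gödel ¬ of 0.46 = 0 (operand ≠ 0)
  (¬P ∨ ¬Q) = max(0, 0) = 0
  ¬P: Gödel ¬ of 0.26 = 0 (operand ≠ 0)
  ((¬P ∨ ¬Q) ∧ ¬P) = min(0, 0) = 0
  ((¬¬P ⊃ Q) ∧ ((¬P ∨ ¬Q) ∧ ¬P)) = min(0.46, 0) = 0
  Gödel value = 0
Łukasiewicz evaluation:
  ¬P: Łukasiewicz ¬ gives 1 − 0.26 = 0.74
  ¬¬P: Łukasiewicz ¬ gives 1 − 0.74 = 0.26
  (¬¬P ⊃ Q): min(1, 1 − 0.26 + 0.46) = 1
  ¬P: Łukasiewicz ¬ gives 1 − 0.26 = 0.74
  ¬Q: Łukasiewicz ¬ gives 1 − 0.46 = 0.54
  (¬P ∨ ¬Q) = max(0.74, 0.54) = 0.74
  ¬P: Łukasiewicz ¬ gives 1 − 0.26 = 0.74
  ((¬P ∨ ¬Q) ∧ ¬P) = min(0.74, 0.74) = 0.74
  ((¬¬P ⊃ Q) ∧ ((¬P ∨ ¬Q) ∧ ¬P)) = min(1, 0.74) = 0.74
  Łukasiewicz value = 0.74
Difference: 0 − 0.74 = -0.74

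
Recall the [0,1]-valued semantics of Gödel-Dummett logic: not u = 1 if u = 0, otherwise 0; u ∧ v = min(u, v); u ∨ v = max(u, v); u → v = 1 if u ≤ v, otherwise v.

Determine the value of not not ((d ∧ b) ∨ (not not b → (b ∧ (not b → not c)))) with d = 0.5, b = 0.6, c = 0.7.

(d ∧ b) = min(0.5, 0.6) = 0.5
not b: Gödel ¬ of 0.6 = 0 (operand ≠ 0)
not not b: Gödel ¬ of 0 = 1 (operand is 0)
not b: Gödel ¬ of 0.6 = 0 (operand ≠ 0)
not c: Gödel ¬ of 0.7 = 0 (operand ≠ 0)
(not b → not c): 0 ≤ 0, so result = 1
(b ∧ (not b → not c)) = min(0.6, 1) = 0.6
(not not b → (b ∧ (not b → not c))): 1 > 0.6, so result = 0.6
((d ∧ b) ∨ (not not b → (b ∧ (not b → not c)))) = max(0.5, 0.6) = 0.6
not ((d ∧ b) ∨ (not not b → (b ∧ (not b → not c)))): Gödel ¬ of 0.6 = 0 (operand ≠ 0)
not not ((d ∧ b) ∨ (not not b → (b ∧ (not b → not c)))): Gödel ¬ of 0 = 1 (operand is 0)

1.00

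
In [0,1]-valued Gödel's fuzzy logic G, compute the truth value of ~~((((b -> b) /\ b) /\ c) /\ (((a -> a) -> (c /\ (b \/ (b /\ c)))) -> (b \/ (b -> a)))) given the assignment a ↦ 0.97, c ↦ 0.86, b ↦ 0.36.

1.00

(b -> b): 0.36 ≤ 0.36, so result = 1
((b -> b) /\ b) = min(1, 0.36) = 0.36
(((b -> b) /\ b) /\ c) = min(0.36, 0.86) = 0.36
(a -> a): 0.97 ≤ 0.97, so result = 1
(b /\ c) = min(0.36, 0.86) = 0.36
(b \/ (b /\ c)) = max(0.36, 0.36) = 0.36
(c /\ (b \/ (b /\ c))) = min(0.86, 0.36) = 0.36
((a -> a) -> (c /\ (b \/ (b /\ c)))): 1 > 0.36, so result = 0.36
(b -> a): 0.36 ≤ 0.97, so result = 1
(b \/ (b -> a)) = max(0.36, 1) = 1
(((a -> a) -> (c /\ (b \/ (b /\ c)))) -> (b \/ (b -> a))): 0.36 ≤ 1, so result = 1
((((b -> b) /\ b) /\ c) /\ (((a -> a) -> (c /\ (b \/ (b /\ c)))) -> (b \/ (b -> a)))) = min(0.36, 1) = 0.36
~((((b -> b) /\ b) /\ c) /\ (((a -> a) -> (c /\ (b \/ (b /\ c)))) -> (b \/ (b -> a)))): Gödel ¬ of 0.36 = 0 (operand ≠ 0)
~~((((b -> b) /\ b) /\ c) /\ (((a -> a) -> (c /\ (b \/ (b /\ c)))) -> (b \/ (b -> a)))): Gödel ¬ of 0 = 1 (operand is 0)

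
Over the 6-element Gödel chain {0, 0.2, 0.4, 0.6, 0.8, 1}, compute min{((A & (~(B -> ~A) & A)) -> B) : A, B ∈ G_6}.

The minimum is attained at A = 0.4, B = 0.2:
  ~A: Gödel ¬ of 0.4 = 0 (operand ≠ 0)
  (B -> ~A): 0.2 > 0, so result = 0
  ~(B -> ~A): Gödel ¬ of 0 = 1 (operand is 0)
  (~(B -> ~A) & A) = min(1, 0.4) = 0.4
  (A & (~(B -> ~A) & A)) = min(0.4, 0.4) = 0.4
  ((A & (~(B -> ~A) & A)) -> B): 0.4 > 0.2, so result = 0.2
Checking all 36 assignments confirms none give a value below 0.20.

0.20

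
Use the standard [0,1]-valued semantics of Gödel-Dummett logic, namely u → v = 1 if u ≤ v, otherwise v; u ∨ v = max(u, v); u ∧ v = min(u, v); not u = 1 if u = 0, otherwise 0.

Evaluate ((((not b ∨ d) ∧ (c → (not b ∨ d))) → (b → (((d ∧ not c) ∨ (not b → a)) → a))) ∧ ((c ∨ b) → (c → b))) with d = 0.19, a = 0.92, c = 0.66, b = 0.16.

not b: Gödel ¬ of 0.16 = 0 (operand ≠ 0)
(not b ∨ d) = max(0, 0.19) = 0.19
not b: Gödel ¬ of 0.16 = 0 (operand ≠ 0)
(not b ∨ d) = max(0, 0.19) = 0.19
(c → (not b ∨ d)): 0.66 > 0.19, so result = 0.19
((not b ∨ d) ∧ (c → (not b ∨ d))) = min(0.19, 0.19) = 0.19
not c: Gödel ¬ of 0.66 = 0 (operand ≠ 0)
(d ∧ not c) = min(0.19, 0) = 0
not b: Gödel ¬ of 0.16 = 0 (operand ≠ 0)
(not b → a): 0 ≤ 0.92, so result = 1
((d ∧ not c) ∨ (not b → a)) = max(0, 1) = 1
(((d ∧ not c) ∨ (not b → a)) → a): 1 > 0.92, so result = 0.92
(b → (((d ∧ not c) ∨ (not b → a)) → a)): 0.16 ≤ 0.92, so result = 1
(((not b ∨ d) ∧ (c → (not b ∨ d))) → (b → (((d ∧ not c) ∨ (not b → a)) → a))): 0.19 ≤ 1, so result = 1
(c ∨ b) = max(0.66, 0.16) = 0.66
(c → b): 0.66 > 0.16, so result = 0.16
((c ∨ b) → (c → b)): 0.66 > 0.16, so result = 0.16
((((not b ∨ d) ∧ (c → (not b ∨ d))) → (b → (((d ∧ not c) ∨ (not b → a)) → a))) ∧ ((c ∨ b) → (c → b))) = min(1, 0.16) = 0.16

0.16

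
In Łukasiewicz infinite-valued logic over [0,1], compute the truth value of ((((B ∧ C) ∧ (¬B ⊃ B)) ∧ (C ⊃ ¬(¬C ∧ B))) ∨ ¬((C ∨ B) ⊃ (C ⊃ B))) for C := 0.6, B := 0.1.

0.10

(B ∧ C) = min(0.1, 0.6) = 0.1
¬B: Łukasiewicz ¬ gives 1 − 0.1 = 0.9
(¬B ⊃ B): min(1, 1 − 0.9 + 0.1) = 0.2
((B ∧ C) ∧ (¬B ⊃ B)) = min(0.1, 0.2) = 0.1
¬C: Łukasiewicz ¬ gives 1 − 0.6 = 0.4
(¬C ∧ B) = min(0.4, 0.1) = 0.1
¬(¬C ∧ B): Łukasiewicz ¬ gives 1 − 0.1 = 0.9
(C ⊃ ¬(¬C ∧ B)): min(1, 1 − 0.6 + 0.9) = 1
(((B ∧ C) ∧ (¬B ⊃ B)) ∧ (C ⊃ ¬(¬C ∧ B))) = min(0.1, 1) = 0.1
(C ∨ B) = max(0.6, 0.1) = 0.6
(C ⊃ B): min(1, 1 − 0.6 + 0.1) = 0.5
((C ∨ B) ⊃ (C ⊃ B)): min(1, 1 − 0.6 + 0.5) = 0.9
¬((C ∨ B) ⊃ (C ⊃ B)): Łukasiewicz ¬ gives 1 − 0.9 = 0.1
((((B ∧ C) ∧ (¬B ⊃ B)) ∧ (C ⊃ ¬(¬C ∧ B))) ∨ ¬((C ∨ B) ⊃ (C ⊃ B))) = max(0.1, 0.1) = 0.1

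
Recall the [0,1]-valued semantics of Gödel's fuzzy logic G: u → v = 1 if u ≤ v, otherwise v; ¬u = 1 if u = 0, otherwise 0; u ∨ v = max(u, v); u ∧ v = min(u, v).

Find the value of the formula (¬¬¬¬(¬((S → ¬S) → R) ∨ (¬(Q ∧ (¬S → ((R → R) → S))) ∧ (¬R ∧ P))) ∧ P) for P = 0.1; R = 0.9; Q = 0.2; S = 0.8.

¬S: Gödel ¬ of 0.8 = 0 (operand ≠ 0)
(S → ¬S): 0.8 > 0, so result = 0
((S → ¬S) → R): 0 ≤ 0.9, so result = 1
¬((S → ¬S) → R): Gödel ¬ of 1 = 0 (operand ≠ 0)
¬S: Gödel ¬ of 0.8 = 0 (operand ≠ 0)
(R → R): 0.9 ≤ 0.9, so result = 1
((R → R) → S): 1 > 0.8, so result = 0.8
(¬S → ((R → R) → S)): 0 ≤ 0.8, so result = 1
(Q ∧ (¬S → ((R → R) → S))) = min(0.2, 1) = 0.2
¬(Q ∧ (¬S → ((R → R) → S))): Gödel ¬ of 0.2 = 0 (operand ≠ 0)
¬R: Gödel ¬ of 0.9 = 0 (operand ≠ 0)
(¬R ∧ P) = min(0, 0.1) = 0
(¬(Q ∧ (¬S → ((R → R) → S))) ∧ (¬R ∧ P)) = min(0, 0) = 0
(¬((S → ¬S) → R) ∨ (¬(Q ∧ (¬S → ((R → R) → S))) ∧ (¬R ∧ P))) = max(0, 0) = 0
¬(¬((S → ¬S) → R) ∨ (¬(Q ∧ (¬S → ((R → R) → S))) ∧ (¬R ∧ P))): Gödel ¬ of 0 = 1 (operand is 0)
¬¬(¬((S → ¬S) → R) ∨ (¬(Q ∧ (¬S → ((R → R) → S))) ∧ (¬R ∧ P))): Gödel ¬ of 1 = 0 (operand ≠ 0)
¬¬¬(¬((S → ¬S) → R) ∨ (¬(Q ∧ (¬S → ((R → R) → S))) ∧ (¬R ∧ P))): Gödel ¬ of 0 = 1 (operand is 0)
¬¬¬¬(¬((S → ¬S) → R) ∨ (¬(Q ∧ (¬S → ((R → R) → S))) ∧ (¬R ∧ P))): Gödel ¬ of 1 = 0 (operand ≠ 0)
(¬¬¬¬(¬((S → ¬S) → R) ∨ (¬(Q ∧ (¬S → ((R → R) → S))) ∧ (¬R ∧ P))) ∧ P) = min(0, 0.1) = 0

0.00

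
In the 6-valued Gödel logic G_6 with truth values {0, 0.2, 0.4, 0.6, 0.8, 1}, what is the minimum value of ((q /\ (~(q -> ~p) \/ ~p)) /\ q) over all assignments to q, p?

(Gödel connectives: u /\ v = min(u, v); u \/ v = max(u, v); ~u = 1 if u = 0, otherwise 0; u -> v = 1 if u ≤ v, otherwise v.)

0.00

The minimum is attained at q = 0, p = 0:
  ~p: Gödel ¬ of 0 = 1 (operand is 0)
  (q -> ~p): 0 ≤ 1, so result = 1
  ~(q -> ~p): Gödel ¬ of 1 = 0 (operand ≠ 0)
  ~p: Gödel ¬ of 0 = 1 (operand is 0)
  (~(q -> ~p) \/ ~p) = max(0, 1) = 1
  (q /\ (~(q -> ~p) \/ ~p)) = min(0, 1) = 0
  ((q /\ (~(q -> ~p) \/ ~p)) /\ q) = min(0, 0) = 0
Checking all 36 assignments confirms none give a value below 0.00.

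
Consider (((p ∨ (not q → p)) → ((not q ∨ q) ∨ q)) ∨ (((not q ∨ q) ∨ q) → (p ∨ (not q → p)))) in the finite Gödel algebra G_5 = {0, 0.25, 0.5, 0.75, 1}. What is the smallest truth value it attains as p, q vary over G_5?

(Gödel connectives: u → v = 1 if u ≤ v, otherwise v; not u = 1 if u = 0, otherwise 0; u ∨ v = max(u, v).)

1.00

Every assignment gives 1. For instance at p = 0, q = 0:
  not q: Gödel ¬ of 0 = 1 (operand is 0)
  (not q → p): 1 > 0, so result = 0
  (p ∨ (not q → p)) = max(0, 0) = 0
  not q: Gödel ¬ of 0 = 1 (operand is 0)
  (not q ∨ q) = max(1, 0) = 1
  ((not q ∨ q) ∨ q) = max(1, 0) = 1
  ((p ∨ (not q → p)) → ((not q ∨ q) ∨ q)): 0 ≤ 1, so result = 1
  not q: Gödel ¬ of 0 = 1 (operand is 0)
  (not q ∨ q) = max(1, 0) = 1
  ((not q ∨ q) ∨ q) = max(1, 0) = 1
  not q: Gödel ¬ of 0 = 1 (operand is 0)
  (not q → p): 1 > 0, so result = 0
  (p ∨ (not q → p)) = max(0, 0) = 0
  (((not q ∨ q) ∨ q) → (p ∨ (not q → p))): 1 > 0, so result = 0
  (((p ∨ (not q → p)) → ((not q ∨ q) ∨ q)) ∨ (((not q ∨ q) ∨ q) → (p ∨ (not q → p)))) = max(1, 0) = 1
All 25 assignments give value 1 — the formula is a G_5-tautology.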